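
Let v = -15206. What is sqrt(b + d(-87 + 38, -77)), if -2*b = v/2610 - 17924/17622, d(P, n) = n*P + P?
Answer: sqrt(2704035605573170)/851730 ≈ 61.053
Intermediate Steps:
d(P, n) = P + P*n (d(P, n) = P*n + P = P + P*n)
b = 8742827/2555190 (b = -(-15206/2610 - 17924/17622)/2 = -(-15206*1/2610 - 17924*1/17622)/2 = -(-7603/1305 - 8962/8811)/2 = -1/2*(-8742827/1277595) = 8742827/2555190 ≈ 3.4216)
sqrt(b + d(-87 + 38, -77)) = sqrt(8742827/2555190 + (-87 + 38)*(1 - 77)) = sqrt(8742827/2555190 - 49*(-76)) = sqrt(8742827/2555190 + 3724) = sqrt(9524270387/2555190) = sqrt(2704035605573170)/851730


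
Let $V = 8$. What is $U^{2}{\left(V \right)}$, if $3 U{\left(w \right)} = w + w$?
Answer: $\frac{256}{9} \approx 28.444$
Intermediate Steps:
$U{\left(w \right)} = \frac{2 w}{3}$ ($U{\left(w \right)} = \frac{w + w}{3} = \frac{2 w}{3}$)
$U^{2}{\left(V \right)} = \left(\frac{2}{3} \cdot 8\right)^{2} = \left(\frac{16}{3}\right)^{2} = \frac{256}{9}$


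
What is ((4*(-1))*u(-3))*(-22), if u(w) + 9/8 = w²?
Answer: 693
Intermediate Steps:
u(w) = -9/8 + w²
((4*(-1))*u(-3))*(-22) = ((4*(-1))*(-9/8 + (-3)²))*(-22) = -4*(-9/8 + 9)*(-22) = -4*63/8*(-22) = -63/2*(-22) = 693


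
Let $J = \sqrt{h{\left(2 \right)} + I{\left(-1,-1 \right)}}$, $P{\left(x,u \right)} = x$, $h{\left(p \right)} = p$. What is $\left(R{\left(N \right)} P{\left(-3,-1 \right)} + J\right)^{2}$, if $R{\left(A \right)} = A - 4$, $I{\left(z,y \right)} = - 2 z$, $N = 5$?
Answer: $1$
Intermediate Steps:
$R{\left(A \right)} = -4 + A$
$J = 2$ ($J = \sqrt{2 - -2} = \sqrt{2 + 2} = \sqrt{4} = 2$)
$\left(R{\left(N \right)} P{\left(-3,-1 \right)} + J\right)^{2} = \left(\left(-4 + 5\right) \left(-3\right) + 2\right)^{2} = \left(1 \left(-3\right) + 2\right)^{2} = \left(-3 + 2\right)^{2} = \left(-1\right)^{2} = 1$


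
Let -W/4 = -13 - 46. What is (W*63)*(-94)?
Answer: -1397592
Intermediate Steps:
W = 236 (W = -4*(-13 - 46) = -4*(-59) = 236)
(W*63)*(-94) = (236*63)*(-94) = 14868*(-94) = -1397592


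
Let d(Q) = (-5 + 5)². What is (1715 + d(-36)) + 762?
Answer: 2477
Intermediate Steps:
d(Q) = 0 (d(Q) = 0² = 0)
(1715 + d(-36)) + 762 = (1715 + 0) + 762 = 1715 + 762 = 2477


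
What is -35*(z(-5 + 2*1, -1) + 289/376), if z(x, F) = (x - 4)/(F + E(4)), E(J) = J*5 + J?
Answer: -140525/8648 ≈ -16.249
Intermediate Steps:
E(J) = 6*J (E(J) = 5*J + J = 6*J)
z(x, F) = (-4 + x)/(24 + F) (z(x, F) = (x - 4)/(F + 6*4) = (-4 + x)/(F + 24) = (-4 + x)/(24 + F))
-35*(z(-5 + 2*1, -1) + 289/376) = -35*((-4 + (-5 + 2*1))/(24 - 1) + 289/376) = -35*((-4 + (-5 + 2))/23 + 289*(1/376)) = -35*((-4 - 3)/23 + 289/376) = -35*((1/23)*(-7) + 289/376) = -35*(-7/23 + 289/376) = -35*4015/8648 = -140525/8648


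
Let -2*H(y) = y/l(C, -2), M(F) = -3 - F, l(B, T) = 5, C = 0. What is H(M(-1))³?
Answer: 1/125 ≈ 0.0080000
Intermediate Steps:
H(y) = -y/10 (H(y) = -y/(2*5) = -y/10)
H(M(-1))³ = (-(-3 - 1*(-1))/10)³ = (-(-3 + 1)/10)³ = (-⅒*(-2))³ = (⅕)³ = 1/125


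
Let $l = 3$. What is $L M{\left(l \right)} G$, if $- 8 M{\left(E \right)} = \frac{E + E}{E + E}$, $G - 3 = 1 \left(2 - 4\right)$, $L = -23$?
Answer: $\frac{23}{8} \approx 2.875$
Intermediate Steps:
$G = 1$ ($G = 3 + 1 \left(2 - 4\right) = 3 + 1 \left(-2\right) = 3 - 2 = 1$)
$M{\left(E \right)} = - \frac{1}{8}$ ($M{\left(E \right)} = - \frac{\left(E + E\right) \frac{1}{E + E}}{8} = - \frac{2 E \frac{1}{2 E}}{8} = \left(- \frac{1}{8}\right) 1 = - \frac{1}{8}$)
$L M{\left(l \right)} G = \left(-23\right) \left(- \frac{1}{8}\right) 1 = \frac{23}{8} \cdot 1 = \frac{23}{8}$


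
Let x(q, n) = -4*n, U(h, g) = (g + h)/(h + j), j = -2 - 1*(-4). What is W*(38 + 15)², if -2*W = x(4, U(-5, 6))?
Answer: -5618/3 ≈ -1872.7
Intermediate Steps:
j = 2 (j = -2 + 4 = 2)
U(h, g) = (g + h)/(2 + h) (U(h, g) = (g + h)/(h + 2) = (g + h)/(2 + h))
W = -⅔ (W = -(-2)*(6 - 5)/(2 - 5) = -(-2)*1/(-3) = -(-2)*(-⅓*1) = -(-2)*(-1)/3 = -½*4/3 = -⅔ ≈ -0.66667)
W*(38 + 15)² = -2*(38 + 15)²/3 = -⅔*53² = -⅔*2809 = -5618/3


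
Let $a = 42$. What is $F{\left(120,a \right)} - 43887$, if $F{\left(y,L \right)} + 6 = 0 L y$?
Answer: $-43893$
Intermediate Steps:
$F{\left(y,L \right)} = -6$ ($F{\left(y,L \right)} = -6 + 0 L y = -6 + 0 y = -6 + 0 = -6$)
$F{\left(120,a \right)} - 43887 = -6 - 43887 = -43893$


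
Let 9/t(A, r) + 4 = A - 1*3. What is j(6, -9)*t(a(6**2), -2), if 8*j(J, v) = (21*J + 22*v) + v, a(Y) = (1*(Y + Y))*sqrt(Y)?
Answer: -729/3400 ≈ -0.21441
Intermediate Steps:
a(Y) = 2*Y**(3/2) (a(Y) = (1*(2*Y))*sqrt(Y) = (2*Y)*sqrt(Y) = 2*Y**(3/2))
t(A, r) = 9/(-7 + A) (t(A, r) = 9/(-4 + (A - 1*3)) = 9/(-4 + (A - 3)) = 9/(-4 + (-3 + A)) = 9/(-7 + A))
j(J, v) = 21*J/8 + 23*v/8 (j(J, v) = ((21*J + 22*v) + v)/8 = (21*J + 23*v)/8 = 21*J/8 + 23*v/8)
j(6, -9)*t(a(6**2), -2) = ((21/8)*6 + (23/8)*(-9))*(9/(-7 + 2*(6**2)**(3/2))) = (63/4 - 207/8)*(9/(-7 + 2*36**(3/2))) = -729/(8*(-7 + 2*216)) = -729/(8*(-7 + 432)) = -729/(8*425) = -81/8*9/425 = -729/3400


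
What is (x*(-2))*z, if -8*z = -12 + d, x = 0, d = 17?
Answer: 0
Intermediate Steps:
z = -5/8 (z = -(-12 + 17)/8 = -1/8*5 = -5/8 ≈ -0.62500)
(x*(-2))*z = (0*(-2))*(-5/8) = 0*(-5/8) = 0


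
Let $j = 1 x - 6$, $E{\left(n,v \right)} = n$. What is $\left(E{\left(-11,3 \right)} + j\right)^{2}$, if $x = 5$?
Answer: $144$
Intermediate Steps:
$j = -1$ ($j = 1 \cdot 5 - 6 = 5 - 6 = -1$)
$\left(E{\left(-11,3 \right)} + j\right)^{2} = \left(-11 - 1\right)^{2} = \left(-12\right)^{2} = 144$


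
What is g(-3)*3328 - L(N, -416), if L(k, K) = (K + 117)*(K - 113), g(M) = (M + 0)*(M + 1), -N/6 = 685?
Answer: -138203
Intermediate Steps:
N = -4110 (N = -6*685 = -4110)
g(M) = M*(1 + M)
L(k, K) = (-113 + K)*(117 + K) (L(k, K) = (117 + K)*(-113 + K) = (-113 + K)*(117 + K))
g(-3)*3328 - L(N, -416) = -3*(1 - 3)*3328 - (-13221 + (-416)**2 + 4*(-416)) = -3*(-2)*3328 - (-13221 + 173056 - 1664) = 6*3328 - 1*158171 = 19968 - 158171 = -138203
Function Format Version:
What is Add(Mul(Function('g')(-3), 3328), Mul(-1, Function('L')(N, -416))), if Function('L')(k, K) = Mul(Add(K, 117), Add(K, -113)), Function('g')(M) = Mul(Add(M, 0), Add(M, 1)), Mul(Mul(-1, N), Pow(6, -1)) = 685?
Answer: -138203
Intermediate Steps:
N = -4110 (N = Mul(-6, 685) = -4110)
Function('g')(M) = Mul(M, Add(1, M))
Function('L')(k, K) = Mul(Add(-113, K), Add(117, K)) (Function('L')(k, K) = Mul(Add(117, K), Add(-113, K)) = Mul(Add(-113, K), Add(117, K)))
Add(Mul(Function('g')(-3), 3328), Mul(-1, Function('L')(N, -416))) = Add(Mul(Mul(-3, Add(1, -3)), 3328), Mul(-1, Add(-13221, Pow(-416, 2), Mul(4, -416)))) = Add(Mul(Mul(-3, -2), 3328), Mul(-1, Add(-13221, 173056, -1664))) = Add(Mul(6, 3328), Mul(-1, 158171)) = Add(19968, -158171) = -138203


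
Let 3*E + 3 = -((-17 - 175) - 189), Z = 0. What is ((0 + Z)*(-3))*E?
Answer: 0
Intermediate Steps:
E = 126 (E = -1 + (-((-17 - 175) - 189))/3 = -1 + (-(-192 - 189))/3 = -1 + (-1*(-381))/3 = -1 + (⅓)*381 = -1 + 127 = 126)
((0 + Z)*(-3))*E = ((0 + 0)*(-3))*126 = (0*(-3))*126 = 0*126 = 0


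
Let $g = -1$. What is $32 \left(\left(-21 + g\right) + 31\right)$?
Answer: $288$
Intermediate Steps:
$32 \left(\left(-21 + g\right) + 31\right) = 32 \left(\left(-21 - 1\right) + 31\right) = 32 \left(-22 + 31\right) = 32 \cdot 9 = 288$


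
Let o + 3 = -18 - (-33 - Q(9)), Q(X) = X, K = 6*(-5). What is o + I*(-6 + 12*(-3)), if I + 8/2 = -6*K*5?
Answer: -37611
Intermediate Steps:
K = -30
I = 896 (I = -4 - 6*(-30)*5 = -4 + 180*5 = -4 + 900 = 896)
o = 21 (o = -3 + (-18 - (-33 - 1*9)) = -3 + (-18 - (-33 - 9)) = -3 + (-18 - 1*(-42)) = -3 + (-18 + 42) = -3 + 24 = 21)
o + I*(-6 + 12*(-3)) = 21 + 896*(-6 + 12*(-3)) = 21 + 896*(-6 - 36) = 21 + 896*(-42) = 21 - 37632 = -37611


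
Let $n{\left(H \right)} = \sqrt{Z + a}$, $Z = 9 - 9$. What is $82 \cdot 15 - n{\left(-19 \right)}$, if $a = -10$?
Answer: $1230 - i \sqrt{10} \approx 1230.0 - 3.1623 i$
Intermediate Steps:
$Z = 0$
$n{\left(H \right)} = i \sqrt{10}$ ($n{\left(H \right)} = \sqrt{0 - 10} = \sqrt{-10} = i \sqrt{10}$)
$82 \cdot 15 - n{\left(-19 \right)} = 82 \cdot 15 - i \sqrt{10} = 1230 - i \sqrt{10}$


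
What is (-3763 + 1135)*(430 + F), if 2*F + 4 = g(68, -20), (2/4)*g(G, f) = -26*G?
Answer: 3521520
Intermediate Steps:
g(G, f) = -52*G (g(G, f) = 2*(-26*G) = -52*G)
F = -1770 (F = -2 + (-52*68)/2 = -2 + (½)*(-3536) = -2 - 1768 = -1770)
(-3763 + 1135)*(430 + F) = (-3763 + 1135)*(430 - 1770) = -2628*(-1340) = 3521520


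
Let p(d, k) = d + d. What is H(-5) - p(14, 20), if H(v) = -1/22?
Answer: -617/22 ≈ -28.045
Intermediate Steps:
p(d, k) = 2*d
H(v) = -1/22 (H(v) = -1*1/22 = -1/22)
H(-5) - p(14, 20) = -1/22 - 2*14 = -1/22 - 1*28 = -1/22 - 28 = -617/22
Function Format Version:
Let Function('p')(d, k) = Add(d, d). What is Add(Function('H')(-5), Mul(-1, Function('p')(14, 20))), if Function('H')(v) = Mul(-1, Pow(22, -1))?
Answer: Rational(-617, 22) ≈ -28.045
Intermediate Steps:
Function('p')(d, k) = Mul(2, d)
Function('H')(v) = Rational(-1, 22) (Function('H')(v) = Mul(-1, Rational(1, 22)) = Rational(-1, 22))
Add(Function('H')(-5), Mul(-1, Function('p')(14, 20))) = Add(Rational(-1, 22), Mul(-1, Mul(2, 14))) = Add(Rational(-1, 22), Mul(-1, 28)) = Add(Rational(-1, 22), -28) = Rational(-617, 22)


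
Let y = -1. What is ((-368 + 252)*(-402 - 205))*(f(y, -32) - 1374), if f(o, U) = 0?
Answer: -96746088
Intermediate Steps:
((-368 + 252)*(-402 - 205))*(f(y, -32) - 1374) = ((-368 + 252)*(-402 - 205))*(0 - 1374) = -116*(-607)*(-1374) = 70412*(-1374) = -96746088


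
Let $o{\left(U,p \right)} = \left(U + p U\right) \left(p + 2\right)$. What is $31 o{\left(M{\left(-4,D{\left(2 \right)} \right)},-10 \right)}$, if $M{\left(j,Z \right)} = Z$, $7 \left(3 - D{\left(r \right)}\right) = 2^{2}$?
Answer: $\frac{37944}{7} \approx 5420.6$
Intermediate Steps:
$D{\left(r \right)} = \frac{17}{7}$ ($D{\left(r \right)} = 3 - \frac{2^{2}}{7} = 3 - \frac{4}{7} = \frac{17}{7}$)
$o{\left(U,p \right)} = \left(2 + p\right) \left(U + U p\right)$ ($o{\left(U,p \right)} = \left(U + U p\right) \left(2 + p\right) = \left(2 + p\right) \left(U + U p\right)$)
$31 o{\left(M{\left(-4,D{\left(2 \right)} \right)},-10 \right)} = 31 \frac{17 \left(2 + \left(-10\right)^{2} + 3 \left(-10\right)\right)}{7} = 31 \frac{17 \left(2 + 100 - 30\right)}{7} = 31 \cdot \frac{17}{7} \cdot 72 = 31 \cdot \frac{1224}{7} = \frac{37944}{7}$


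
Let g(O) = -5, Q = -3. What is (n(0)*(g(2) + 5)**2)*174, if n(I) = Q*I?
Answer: 0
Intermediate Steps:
n(I) = -3*I
(n(0)*(g(2) + 5)**2)*174 = ((-3*0)*(-5 + 5)**2)*174 = (0*0**2)*174 = (0*0)*174 = 0*174 = 0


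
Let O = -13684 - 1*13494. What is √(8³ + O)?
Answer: I*√26666 ≈ 163.3*I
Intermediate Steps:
O = -27178 (O = -13684 - 13494 = -27178)
√(8³ + O) = √(8³ - 27178) = √(512 - 27178) = √(-26666) = I*√26666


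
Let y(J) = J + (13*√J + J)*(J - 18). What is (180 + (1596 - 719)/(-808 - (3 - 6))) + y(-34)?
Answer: 1539893/805 - 676*I*√34 ≈ 1912.9 - 3941.7*I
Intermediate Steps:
y(J) = J + (-18 + J)*(J + 13*√J) (y(J) = J + (J + 13*√J)*(-18 + J) = J + (-18 + J)*(J + 13*√J))
(180 + (1596 - 719)/(-808 - (3 - 6))) + y(-34) = (180 + (1596 - 719)/(-808 - (3 - 6))) + ((-34)² - 234*I*√34 - 17*(-34) + 13*(-34)^(3/2)) = (180 + 877/(-808 - 1*(-3))) + (1156 - 234*I*√34 + 578 + 13*(-34*I*√34)) = (180 + 877/(-808 + 3)) + (1156 - 234*I*√34 + 578 - 442*I*√34) = (180 + 877/(-805)) + (1734 - 676*I*√34) = (180 + 877*(-1/805)) + (1734 - 676*I*√34) = (180 - 877/805) + (1734 - 676*I*√34) = 144023/805 + (1734 - 676*I*√34) = 1539893/805 - 676*I*√34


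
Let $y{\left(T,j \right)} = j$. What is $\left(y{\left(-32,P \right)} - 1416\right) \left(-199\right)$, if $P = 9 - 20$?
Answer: $283973$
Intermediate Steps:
$P = -11$ ($P = 9 - 20 = -11$)
$\left(y{\left(-32,P \right)} - 1416\right) \left(-199\right) = \left(-11 - 1416\right) \left(-199\right) = \left(-1427\right) \left(-199\right) = 283973$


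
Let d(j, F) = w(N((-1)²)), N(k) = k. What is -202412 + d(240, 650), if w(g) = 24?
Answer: -202388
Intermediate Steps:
d(j, F) = 24
-202412 + d(240, 650) = -202412 + 24 = -202388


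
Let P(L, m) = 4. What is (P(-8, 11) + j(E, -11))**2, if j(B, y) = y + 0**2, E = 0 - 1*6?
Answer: 49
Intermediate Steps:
E = -6 (E = 0 - 6 = -6)
j(B, y) = y (j(B, y) = y + 0 = y)
(P(-8, 11) + j(E, -11))**2 = (4 - 11)**2 = (-7)**2 = 49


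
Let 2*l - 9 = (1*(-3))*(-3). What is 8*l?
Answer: 72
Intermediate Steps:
l = 9 (l = 9/2 + ((1*(-3))*(-3))/2 = 9/2 + (-3*(-3))/2 = 9/2 + (1/2)*9 = 9/2 + 9/2 = 9)
8*l = 8*9 = 72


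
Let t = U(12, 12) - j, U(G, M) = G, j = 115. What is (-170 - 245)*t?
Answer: 42745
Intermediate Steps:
t = -103 (t = 12 - 1*115 = 12 - 115 = -103)
(-170 - 245)*t = (-170 - 245)*(-103) = -415*(-103) = 42745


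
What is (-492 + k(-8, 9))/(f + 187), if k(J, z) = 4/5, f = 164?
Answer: -2456/1755 ≈ -1.3994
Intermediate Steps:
k(J, z) = ⅘ (k(J, z) = 4*(⅕) = ⅘)
(-492 + k(-8, 9))/(f + 187) = (-492 + ⅘)/(164 + 187) = -2456/5/351 = -2456/5*1/351 = -2456/1755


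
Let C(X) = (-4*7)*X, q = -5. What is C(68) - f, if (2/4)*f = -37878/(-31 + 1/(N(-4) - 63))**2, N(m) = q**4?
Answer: -184640081600/101163747 ≈ -1825.2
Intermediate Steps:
N(m) = 625 (N(m) = (-5)**4 = 625)
C(X) = -28*X
f = -7975692688/101163747 (f = 2*(-37878/(-31 + 1/(625 - 63))**2) = 2*(-37878/(-31 + 1/562)**2) = 2*(-37878/((-17421/562)**2)) = 2*(-37878/303491241/315844) = 2*(-37878*315844/303491241) = 2*(-3987846344/101163747) = -7975692688/101163747 ≈ -78.839)
C(68) - f = -28*68 - 1*(-7975692688/101163747) = -1904 + 7975692688/101163747 = -184640081600/101163747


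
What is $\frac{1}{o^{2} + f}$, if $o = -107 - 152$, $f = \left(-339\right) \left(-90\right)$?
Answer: $\frac{1}{97591} \approx 1.0247 \cdot 10^{-5}$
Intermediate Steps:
$f = 30510$
$o = -259$
$\frac{1}{o^{2} + f} = \frac{1}{\left(-259\right)^{2} + 30510} = \frac{1}{67081 + 30510} = \frac{1}{97591}$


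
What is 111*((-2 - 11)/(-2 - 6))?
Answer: 1443/8 ≈ 180.38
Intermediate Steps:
111*((-2 - 11)/(-2 - 6)) = 111*(-13/(-8)) = 111*(-13*(-⅛)) = 111*(13/8) = 1443/8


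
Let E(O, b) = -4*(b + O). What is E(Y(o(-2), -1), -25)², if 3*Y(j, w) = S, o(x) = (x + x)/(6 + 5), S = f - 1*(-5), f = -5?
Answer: 10000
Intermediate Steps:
S = 0 (S = -5 - 1*(-5) = -5 + 5 = 0)
o(x) = 2*x/11 (o(x) = (2*x)/11 = (2*x)*(1/11) = 2*x/11)
Y(j, w) = 0 (Y(j, w) = (⅓)*0 = 0)
E(O, b) = -4*O - 4*b (E(O, b) = -4*(O + b) = -4*O - 4*b)
E(Y(o(-2), -1), -25)² = (-4*0 - 4*(-25))² = (0 + 100)² = 100² = 10000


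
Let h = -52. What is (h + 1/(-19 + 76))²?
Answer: 8779369/3249 ≈ 2702.2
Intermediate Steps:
(h + 1/(-19 + 76))² = (-52 + 1/(-19 + 76))² = (-52 + 1/57)² = (-2963/57)² = 8779369/3249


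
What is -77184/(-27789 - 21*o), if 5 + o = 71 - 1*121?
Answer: 12864/4439 ≈ 2.8979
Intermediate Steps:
o = -55 (o = -5 + (71 - 1*121) = -5 + (71 - 121) = -5 - 50 = -55)
-77184/(-27789 - 21*o) = -77184/(-27789 - 21*(-55)) = -77184/(-27789 + 1155) = -77184/(-26634) = -77184*(-1/26634) = 12864/4439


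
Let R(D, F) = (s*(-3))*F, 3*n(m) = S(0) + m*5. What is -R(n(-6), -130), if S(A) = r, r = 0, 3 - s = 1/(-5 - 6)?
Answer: -13260/11 ≈ -1205.5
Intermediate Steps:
s = 34/11 (s = 3 - 1/(-5 - 6) = 3 - 1/(-11) = 3 - 1*(-1/11) = 3 + 1/11 = 34/11 ≈ 3.0909)
S(A) = 0
n(m) = 5*m/3 (n(m) = (0 + m*5)/3 = (0 + 5*m)/3 = (5*m)/3 = 5*m/3)
R(D, F) = -102*F/11 (R(D, F) = ((34/11)*(-3))*F = -102*F/11)
-R(n(-6), -130) = -(-102)*(-130)/11 = -1*13260/11 = -13260/11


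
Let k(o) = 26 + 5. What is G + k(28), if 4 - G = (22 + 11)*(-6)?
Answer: 233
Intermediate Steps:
G = 202 (G = 4 - (22 + 11)*(-6) = 4 - 33*(-6) = 4 - 1*(-198) = 4 + 198 = 202)
k(o) = 31
G + k(28) = 202 + 31 = 233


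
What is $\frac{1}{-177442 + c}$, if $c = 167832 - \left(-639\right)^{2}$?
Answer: $- \frac{1}{417931} \approx -2.3927 \cdot 10^{-6}$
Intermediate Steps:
$c = -240489$ ($c = 167832 - 408321 = -240489$)
$\frac{1}{-177442 + c} = \frac{1}{-177442 - 240489} = \frac{1}{-417931} = - \frac{1}{417931}$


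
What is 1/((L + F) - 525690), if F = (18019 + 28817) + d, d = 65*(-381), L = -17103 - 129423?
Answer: -1/650145 ≈ -1.5381e-6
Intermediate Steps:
L = -146526
d = -24765
F = 22071 (F = (18019 + 28817) - 24765 = 46836 - 24765 = 22071)
1/((L + F) - 525690) = 1/((-146526 + 22071) - 525690) = 1/(-124455 - 525690) = 1/(-650145) = -1/650145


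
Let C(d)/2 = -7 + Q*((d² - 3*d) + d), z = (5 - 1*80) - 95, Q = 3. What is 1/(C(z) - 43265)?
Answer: 1/132161 ≈ 7.5665e-6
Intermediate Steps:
z = -170 (z = (5 - 80) - 95 = -75 - 95 = -170)
C(d) = -14 - 12*d + 6*d² (C(d) = 2*(-7 + 3*((d² - 3*d) + d)) = 2*(-7 + 3*(d² - 2*d)) = 2*(-7 + (-6*d + 3*d²)) = 2*(-7 - 6*d + 3*d²) = -14 - 12*d + 6*d²)
1/(C(z) - 43265) = 1/((-14 - 12*(-170) + 6*(-170)²) - 43265) = 1/((-14 + 2040 + 6*28900) - 43265) = 1/((-14 + 2040 + 173400) - 43265) = 1/(175426 - 43265) = 1/132161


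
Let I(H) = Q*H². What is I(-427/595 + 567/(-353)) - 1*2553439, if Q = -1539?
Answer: -2306343804277351/900300025 ≈ -2.5618e+6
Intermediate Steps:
I(H) = -1539*H²
I(-427/595 + 567/(-353)) - 1*2553439 = -1539*(-427/595 + 567/(-353))² - 1*2553439 = -1539*(-427*1/595 + 567*(-1/353))² - 2553439 = -1539*(-61/85 - 567/353)² - 2553439 = -1539*(-69728/30005)² - 2553439 = -1539*4861993984/900300025 - 2553439 = -7482608741376/900300025 - 2553439 = -2306343804277351/900300025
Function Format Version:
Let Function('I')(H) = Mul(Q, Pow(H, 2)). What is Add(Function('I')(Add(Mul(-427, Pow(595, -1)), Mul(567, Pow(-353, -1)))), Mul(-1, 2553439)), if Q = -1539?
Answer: Rational(-2306343804277351, 900300025) ≈ -2.5618e+6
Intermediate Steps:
Function('I')(H) = Mul(-1539, Pow(H, 2))
Add(Function('I')(Add(Mul(-427, Pow(595, -1)), Mul(567, Pow(-353, -1)))), Mul(-1, 2553439)) = Add(Mul(-1539, Pow(Add(Mul(-427, Pow(595, -1)), Mul(567, Pow(-353, -1))), 2)), Mul(-1, 2553439)) = Add(Mul(-1539, Pow(Add(Mul(-427, Rational(1, 595)), Mul(567, Rational(-1, 353))), 2)), -2553439) = Add(Mul(-1539, Pow(Add(Rational(-61, 85), Rational(-567, 353)), 2)), -2553439) = Add(Mul(-1539, Pow(Rational(-69728, 30005), 2)), -2553439) = Add(Mul(-1539, Rational(4861993984, 900300025)), -2553439) = Add(Rational(-7482608741376, 900300025), -2553439) = Rational(-2306343804277351, 900300025)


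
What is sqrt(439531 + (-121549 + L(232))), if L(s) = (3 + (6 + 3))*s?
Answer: sqrt(320766) ≈ 566.36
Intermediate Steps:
L(s) = 12*s (L(s) = (3 + 9)*s = 12*s)
sqrt(439531 + (-121549 + L(232))) = sqrt(439531 + (-121549 + 12*232)) = sqrt(439531 + (-121549 + 2784)) = sqrt(439531 - 118765) = sqrt(320766)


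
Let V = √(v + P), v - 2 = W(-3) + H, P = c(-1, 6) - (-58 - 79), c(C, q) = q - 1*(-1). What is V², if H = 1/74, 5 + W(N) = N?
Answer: 10213/74 ≈ 138.01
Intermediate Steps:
W(N) = -5 + N
H = 1/74 ≈ 0.013514
c(C, q) = 1 + q (c(C, q) = q + 1 = 1 + q)
P = 144 (P = (1 + 6) - (-58 - 79) = 7 - 1*(-137) = 7 + 137 = 144)
v = -443/74 (v = 2 + ((-5 - 3) + 1/74) = 2 + (-8 + 1/74) = 2 - 591/74 = -443/74 ≈ -5.9865)
V = √755762/74 (V = √(-443/74 + 144) = √(10213/74) = √755762/74 ≈ 11.748)
V² = (√755762/74)² = 10213/74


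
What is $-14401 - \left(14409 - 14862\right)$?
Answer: $-13948$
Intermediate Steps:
$-14401 - \left(14409 - 14862\right) = -14401 - -453 = -14401 + 453 = -13948$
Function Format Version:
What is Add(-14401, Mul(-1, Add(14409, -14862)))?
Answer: -13948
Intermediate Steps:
Add(-14401, Mul(-1, Add(14409, -14862))) = Add(-14401, Mul(-1, -453)) = Add(-14401, 453) = -13948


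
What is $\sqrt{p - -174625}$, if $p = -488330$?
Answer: $i \sqrt{313705} \approx 560.09 i$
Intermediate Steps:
$\sqrt{p - -174625} = \sqrt{-488330 - -174625} = \sqrt{-488330 + \left(-1964 + 176589\right)} = \sqrt{-488330 + 174625} = \sqrt{-313705} = i \sqrt{313705}$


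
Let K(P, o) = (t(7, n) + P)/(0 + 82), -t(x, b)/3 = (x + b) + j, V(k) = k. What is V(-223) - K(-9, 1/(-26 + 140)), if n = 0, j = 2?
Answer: -9125/41 ≈ -222.56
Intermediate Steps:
t(x, b) = -6 - 3*b - 3*x (t(x, b) = -3*((x + b) + 2) = -3*((b + x) + 2) = -3*(2 + b + x) = -6 - 3*b - 3*x)
K(P, o) = -27/82 + P/82 (K(P, o) = ((-6 - 3*0 - 3*7) + P)/(0 + 82) = ((-6 + 0 - 21) + P)/82 = (-27 + P)*(1/82) = -27/82 + P/82)
V(-223) - K(-9, 1/(-26 + 140)) = -223 - (-27/82 + (1/82)*(-9)) = -223 - (-27/82 - 9/82) = -223 - 1*(-18/41) = -223 + 18/41 = -9125/41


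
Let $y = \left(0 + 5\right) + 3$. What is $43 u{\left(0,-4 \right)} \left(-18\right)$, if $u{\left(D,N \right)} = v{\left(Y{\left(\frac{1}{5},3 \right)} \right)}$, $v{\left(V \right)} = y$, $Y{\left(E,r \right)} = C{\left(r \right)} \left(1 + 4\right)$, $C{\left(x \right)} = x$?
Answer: $-6192$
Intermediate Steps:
$Y{\left(E,r \right)} = 5 r$ ($Y{\left(E,r \right)} = r \left(1 + 4\right) = r 5 = 5 r$)
$y = 8$ ($y = 5 + 3 = 8$)
$v{\left(V \right)} = 8$
$u{\left(D,N \right)} = 8$
$43 u{\left(0,-4 \right)} \left(-18\right) = 43 \cdot 8 \left(-18\right) = 344 \left(-18\right) = -6192$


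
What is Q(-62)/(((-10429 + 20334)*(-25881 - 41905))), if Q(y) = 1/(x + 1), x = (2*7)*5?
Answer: -1/47670843430 ≈ -2.0977e-11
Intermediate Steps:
x = 70 (x = 14*5 = 70)
Q(y) = 1/71 (Q(y) = 1/(70 + 1) = 1/71)
Q(-62)/(((-10429 + 20334)*(-25881 - 41905))) = 1/(71*(((-10429 + 20334)*(-25881 - 41905)))) = 1/(71*((9905*(-67786)))) = (1/71)/(-671420330) = (1/71)*(-1/671420330) = -1/47670843430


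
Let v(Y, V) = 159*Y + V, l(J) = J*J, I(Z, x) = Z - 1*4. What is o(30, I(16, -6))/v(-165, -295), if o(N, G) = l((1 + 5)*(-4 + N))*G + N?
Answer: -146031/13265 ≈ -11.009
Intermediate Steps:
I(Z, x) = -4 + Z (I(Z, x) = Z - 4 = -4 + Z)
l(J) = J²
o(N, G) = N + G*(-24 + 6*N)² (o(N, G) = ((1 + 5)*(-4 + N))²*G + N = (6*(-4 + N))²*G + N = (-24 + 6*N)²*G + N = G*(-24 + 6*N)² + N = N + G*(-24 + 6*N)²)
v(Y, V) = V + 159*Y
o(30, I(16, -6))/v(-165, -295) = (30 + 36*(-4 + 16)*(-4 + 30)²)/(-295 + 159*(-165)) = (30 + 36*12*26²)/(-295 - 26235) = (30 + 36*12*676)/(-26530) = (30 + 292032)*(-1/26530) = 292062*(-1/26530) = -146031/13265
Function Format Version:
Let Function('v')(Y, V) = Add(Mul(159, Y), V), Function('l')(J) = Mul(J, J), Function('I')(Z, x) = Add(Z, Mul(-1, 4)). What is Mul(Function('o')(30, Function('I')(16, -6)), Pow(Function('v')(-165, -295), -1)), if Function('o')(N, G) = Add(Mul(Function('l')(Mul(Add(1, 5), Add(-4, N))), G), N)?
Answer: Rational(-146031, 13265) ≈ -11.009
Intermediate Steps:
Function('I')(Z, x) = Add(-4, Z) (Function('I')(Z, x) = Add(Z, -4) = Add(-4, Z))
Function('l')(J) = Pow(J, 2)
Function('o')(N, G) = Add(N, Mul(G, Pow(Add(-24, Mul(6, N)), 2))) (Function('o')(N, G) = Add(Mul(Pow(Mul(Add(1, 5), Add(-4, N)), 2), G), N) = Add(Mul(Pow(Mul(6, Add(-4, N)), 2), G), N) = Add(Mul(Pow(Add(-24, Mul(6, N)), 2), G), N) = Add(Mul(G, Pow(Add(-24, Mul(6, N)), 2)), N) = Add(N, Mul(G, Pow(Add(-24, Mul(6, N)), 2))))
Function('v')(Y, V) = Add(V, Mul(159, Y))
Mul(Function('o')(30, Function('I')(16, -6)), Pow(Function('v')(-165, -295), -1)) = Mul(Add(30, Mul(36, Add(-4, 16), Pow(Add(-4, 30), 2))), Pow(Add(-295, Mul(159, -165)), -1)) = Mul(Add(30, Mul(36, 12, Pow(26, 2))), Pow(Add(-295, -26235), -1)) = Mul(Add(30, Mul(36, 12, 676)), Pow(-26530, -1)) = Mul(Add(30, 292032), Rational(-1, 26530)) = Mul(292062, Rational(-1, 26530)) = Rational(-146031, 13265)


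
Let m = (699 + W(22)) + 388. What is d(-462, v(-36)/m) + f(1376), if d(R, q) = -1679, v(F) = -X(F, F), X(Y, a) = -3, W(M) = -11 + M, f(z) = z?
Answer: -303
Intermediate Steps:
v(F) = 3 (v(F) = -1*(-3) = 3)
m = 1098 (m = (699 + (-11 + 22)) + 388 = (699 + 11) + 388 = 710 + 388 = 1098)
d(-462, v(-36)/m) + f(1376) = -1679 + 1376 = -303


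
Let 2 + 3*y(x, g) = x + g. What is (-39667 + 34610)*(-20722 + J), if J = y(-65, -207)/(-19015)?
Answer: 5977809994312/57045 ≈ 1.0479e+8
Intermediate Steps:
y(x, g) = -⅔ + g/3 + x/3 (y(x, g) = -⅔ + (x + g)/3 = -⅔ + (g + x)/3 = -⅔ + (g/3 + x/3) = -⅔ + g/3 + x/3)
J = 274/57045 (J = (-⅔ + (⅓)*(-207) + (⅓)*(-65))/(-19015) = (-⅔ - 69 - 65/3)*(-1/19015) = -274/3*(-1/19015) = 274/57045 ≈ 0.0048032)
(-39667 + 34610)*(-20722 + J) = (-39667 + 34610)*(-20722 + 274/57045) = -5057*(-1182086216/57045) = 5977809994312/57045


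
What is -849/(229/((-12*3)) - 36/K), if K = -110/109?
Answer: -1681020/58037 ≈ -28.965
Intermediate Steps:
K = -110/109 (K = -110*1/109 = -110/109 ≈ -1.0092)
-849/(229/((-12*3)) - 36/K) = -849/(229/((-12*3)) - 36/(-110/109)) = -849/(229/(-36) - 36*(-109/110)) = -849/(229*(-1/36) + 1962/55) = -849/(-229/36 + 1962/55) = -849/58037/1980 = -849*1980/58037 = -1681020/58037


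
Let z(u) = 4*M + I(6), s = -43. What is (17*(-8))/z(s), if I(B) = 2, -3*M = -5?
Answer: -204/13 ≈ -15.692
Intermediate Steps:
M = 5/3 (M = -1/3*(-5) = 5/3 ≈ 1.6667)
z(u) = 26/3 (z(u) = 4*(5/3) + 2 = 20/3 + 2 = 26/3)
(17*(-8))/z(s) = (17*(-8))/(26/3) = -136*3/26 = -204/13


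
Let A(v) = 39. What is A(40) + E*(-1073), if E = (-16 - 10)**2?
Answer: -725309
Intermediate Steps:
E = 676 (E = (-26)**2 = 676)
A(40) + E*(-1073) = 39 + 676*(-1073) = 39 - 725348 = -725309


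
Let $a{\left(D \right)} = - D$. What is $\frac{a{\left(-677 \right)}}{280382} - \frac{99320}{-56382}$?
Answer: $\frac{13942855427}{7904248962} \approx 1.764$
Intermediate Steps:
$\frac{a{\left(-677 \right)}}{280382} - \frac{99320}{-56382} = \frac{\left(-1\right) \left(-677\right)}{280382} - \frac{99320}{-56382} = 677 \cdot \frac{1}{280382} - - \frac{49660}{28191} = \frac{677}{280382} + \frac{49660}{28191} = \frac{13942855427}{7904248962}$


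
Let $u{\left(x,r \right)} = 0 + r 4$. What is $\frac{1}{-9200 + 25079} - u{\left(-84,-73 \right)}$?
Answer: $\frac{4636669}{15879} \approx 292.0$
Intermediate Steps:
$u{\left(x,r \right)} = 4 r$ ($u{\left(x,r \right)} = 0 + 4 r = 4 r$)
$\frac{1}{-9200 + 25079} - u{\left(-84,-73 \right)} = \frac{1}{-9200 + 25079} - 4 \left(-73\right) = \frac{1}{15879} - -292 = \frac{1}{15879} + 292 = \frac{4636669}{15879}$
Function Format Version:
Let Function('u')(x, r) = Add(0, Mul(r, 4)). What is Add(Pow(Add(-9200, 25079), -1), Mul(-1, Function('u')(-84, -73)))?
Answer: Rational(4636669, 15879) ≈ 292.00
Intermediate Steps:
Function('u')(x, r) = Mul(4, r) (Function('u')(x, r) = Add(0, Mul(4, r)) = Mul(4, r))
Add(Pow(Add(-9200, 25079), -1), Mul(-1, Function('u')(-84, -73))) = Add(Pow(Add(-9200, 25079), -1), Mul(-1, Mul(4, -73))) = Add(Pow(15879, -1), Mul(-1, -292)) = Add(Rational(1, 15879), 292) = Rational(4636669, 15879)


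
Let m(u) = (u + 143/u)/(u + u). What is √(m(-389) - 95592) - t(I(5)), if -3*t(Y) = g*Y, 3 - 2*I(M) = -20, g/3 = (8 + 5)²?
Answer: 3887/2 + 10*I*√144650013/389 ≈ 1943.5 + 309.18*I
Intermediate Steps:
m(u) = (u + 143/u)/(2*u) (m(u) = (u + 143/u)/((2*u)) = (u + 143/u)*(1/(2*u)) = (u + 143/u)/(2*u))
g = 507 (g = 3*(8 + 5)² = 3*13² = 3*169 = 507)
I(M) = 23/2 (I(M) = 3/2 - ½*(-20) = 3/2 + 10 = 23/2)
t(Y) = -169*Y
√(m(-389) - 95592) - t(I(5)) = √((½)*(143 + (-389)²)/(-389)² - 95592) - (-169)*23/2 = √((½)*(1/151321)*(143 + 151321) - 95592) - 1*(-3887/2) = √((½)*(1/151321)*151464 - 95592) + 3887/2 = √(75732/151321 - 95592) + 3887/2 = √(-14465001300/151321) + 3887/2 = 10*I*√144650013/389 + 3887/2 = 3887/2 + 10*I*√144650013/389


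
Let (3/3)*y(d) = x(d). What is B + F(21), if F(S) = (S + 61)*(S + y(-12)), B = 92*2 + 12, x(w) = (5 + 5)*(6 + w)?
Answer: -3002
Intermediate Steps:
x(w) = 60 + 10*w (x(w) = 10*(6 + w) = 60 + 10*w)
y(d) = 60 + 10*d
B = 196 (B = 184 + 12 = 196)
F(S) = (-60 + S)*(61 + S) (F(S) = (S + 61)*(S + (60 + 10*(-12))) = (61 + S)*(S + (60 - 120)) = (61 + S)*(S - 60) = (61 + S)*(-60 + S) = (-60 + S)*(61 + S))
B + F(21) = 196 + (-3660 + 21 + 21²) = 196 + (-3660 + 21 + 441) = 196 - 3198 = -3002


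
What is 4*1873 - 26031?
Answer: -18539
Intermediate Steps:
4*1873 - 26031 = 7492 - 26031 = -18539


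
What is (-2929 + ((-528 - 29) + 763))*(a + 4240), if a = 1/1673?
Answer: -2759379669/239 ≈ -1.1546e+7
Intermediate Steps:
a = 1/1673 ≈ 0.00059773
(-2929 + ((-528 - 29) + 763))*(a + 4240) = (-2929 + ((-528 - 29) + 763))*(1/1673 + 4240) = (-2929 + (-557 + 763))*(7093521/1673) = (-2929 + 206)*(7093521/1673) = -2723*7093521/1673 = -2759379669/239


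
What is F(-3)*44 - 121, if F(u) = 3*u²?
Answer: 1067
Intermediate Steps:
F(-3)*44 - 121 = (3*(-3)²)*44 - 121 = (3*9)*44 - 121 = 27*44 - 121 = 1188 - 121 = 1067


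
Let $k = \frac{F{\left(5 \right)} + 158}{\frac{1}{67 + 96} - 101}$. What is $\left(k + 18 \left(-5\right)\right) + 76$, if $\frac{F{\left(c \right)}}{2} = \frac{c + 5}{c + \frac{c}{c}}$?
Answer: $- \frac{385148}{24693} \approx -15.597$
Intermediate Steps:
$F{\left(c \right)} = \frac{2 \left(5 + c\right)}{1 + c}$ ($F{\left(c \right)} = 2 \frac{c + 5}{c + \frac{c}{c}} = 2 \frac{5 + c}{c + 1} = 2 \frac{5 + c}{1 + c} = \frac{2 \left(5 + c\right)}{1 + c}$)
$k = - \frac{39446}{24693}$ ($k = \frac{\frac{2 \left(5 + 5\right)}{1 + 5} + 158}{\frac{1}{67 + 96} - 101} = \frac{2 \cdot \frac{1}{6} \cdot 10 + 158}{\frac{1}{163} - 101} = \frac{\frac{10}{3} + 158}{- \frac{16462}{163}} = \frac{484}{3} \left(- \frac{163}{16462}\right) = - \frac{39446}{24693} \approx -1.5975$)
$\left(k + 18 \left(-5\right)\right) + 76 = \left(- \frac{39446}{24693} + 18 \left(-5\right)\right) + 76 = \left(- \frac{39446}{24693} - 90\right) + 76 = - \frac{2261816}{24693} + 76 = - \frac{385148}{24693}$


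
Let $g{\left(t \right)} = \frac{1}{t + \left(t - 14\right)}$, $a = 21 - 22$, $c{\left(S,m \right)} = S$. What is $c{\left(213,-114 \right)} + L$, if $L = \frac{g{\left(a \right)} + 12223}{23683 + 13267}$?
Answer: $\frac{126121167}{591200} \approx 213.33$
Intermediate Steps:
$a = -1$
$g{\left(t \right)} = \frac{1}{-14 + 2 t}$ ($g{\left(t \right)} = \frac{1}{t + \left(-14 + t\right)} = \frac{1}{-14 + 2 t}$)
$L = \frac{195567}{591200}$ ($L = \frac{\frac{1}{2 \left(-7 - 1\right)} + 12223}{23683 + 13267} = \frac{\frac{1}{2 \left(-8\right)} + 12223}{36950} = \left(\frac{1}{2} \left(- \frac{1}{8}\right) + 12223\right) \frac{1}{36950} = \left(- \frac{1}{16} + 12223\right) \frac{1}{36950} = \frac{195567}{16} \cdot \frac{1}{36950} = \frac{195567}{591200} \approx 0.3308$)
$c{\left(213,-114 \right)} + L = 213 + \frac{195567}{591200} = \frac{126121167}{591200}$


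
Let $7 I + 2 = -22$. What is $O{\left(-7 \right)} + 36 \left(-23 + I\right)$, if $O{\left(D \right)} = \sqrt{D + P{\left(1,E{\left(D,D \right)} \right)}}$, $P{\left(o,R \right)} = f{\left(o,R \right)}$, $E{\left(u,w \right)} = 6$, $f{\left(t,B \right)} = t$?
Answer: $- \frac{6660}{7} + i \sqrt{6} \approx -951.43 + 2.4495 i$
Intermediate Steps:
$I = - \frac{24}{7}$ ($I = - \frac{2}{7} + \frac{1}{7} \left(-22\right) = - \frac{2}{7} - \frac{22}{7} = - \frac{24}{7} \approx -3.4286$)
$P{\left(o,R \right)} = o$
$O{\left(D \right)} = \sqrt{1 + D}$ ($O{\left(D \right)} = \sqrt{D + 1} = \sqrt{1 + D}$)
$O{\left(-7 \right)} + 36 \left(-23 + I\right) = \sqrt{1 - 7} + 36 \left(-23 - \frac{24}{7}\right) = \sqrt{-6} + 36 \left(- \frac{185}{7}\right) = i \sqrt{6} - \frac{6660}{7} = - \frac{6660}{7} + i \sqrt{6}$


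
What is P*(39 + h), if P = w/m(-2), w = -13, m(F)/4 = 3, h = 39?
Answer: -169/2 ≈ -84.500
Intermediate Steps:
m(F) = 12 (m(F) = 4*3 = 12)
P = -13/12 ≈ -1.0833
P*(39 + h) = -13*(39 + 39)/12 = -13/12*78 = -169/2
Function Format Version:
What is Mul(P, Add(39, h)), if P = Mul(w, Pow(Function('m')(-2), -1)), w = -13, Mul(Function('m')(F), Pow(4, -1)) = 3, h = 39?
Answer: Rational(-169, 2) ≈ -84.500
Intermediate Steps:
Function('m')(F) = 12 (Function('m')(F) = Mul(4, 3) = 12)
P = Rational(-13, 12) (P = Mul(-13, Pow(12, -1)) = Mul(-13, Rational(1, 12)) = Rational(-13, 12) ≈ -1.0833)
Mul(P, Add(39, h)) = Mul(Rational(-13, 12), Add(39, 39)) = Mul(Rational(-13, 12), 78) = Rational(-169, 2)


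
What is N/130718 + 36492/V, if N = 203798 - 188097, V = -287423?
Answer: -36761819/5367337102 ≈ -0.0068492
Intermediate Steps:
N = 15701
N/130718 + 36492/V = 15701/130718 + 36492/(-287423) = 15701*(1/130718) + 36492*(-1/287423) = 2243/18674 - 36492/287423 = -36761819/5367337102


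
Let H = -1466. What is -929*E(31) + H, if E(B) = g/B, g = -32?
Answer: -15718/31 ≈ -507.03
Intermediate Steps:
E(B) = -32/B
-929*E(31) + H = -(-29728)/31 - 1466 = -929*(-32/31) - 1466 = 29728/31 - 1466 = -15718/31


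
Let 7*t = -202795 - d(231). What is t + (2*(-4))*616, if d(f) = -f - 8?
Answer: -237052/7 ≈ -33865.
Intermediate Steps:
d(f) = -8 - f
t = -202556/7 (t = (-202795 - (-8 - 1*231))/7 = (-202795 - (-8 - 231))/7 = (-202795 - 1*(-239))/7 = (-202795 + 239)/7 = (⅐)*(-202556) = -202556/7 ≈ -28937.)
t + (2*(-4))*616 = -202556/7 + (2*(-4))*616 = -202556/7 - 8*616 = -202556/7 - 4928 = -237052/7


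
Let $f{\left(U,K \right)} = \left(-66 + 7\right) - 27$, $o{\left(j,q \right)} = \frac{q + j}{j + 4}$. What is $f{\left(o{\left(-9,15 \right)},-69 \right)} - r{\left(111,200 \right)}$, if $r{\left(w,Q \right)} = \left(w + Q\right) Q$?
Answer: $-62286$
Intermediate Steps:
$o{\left(j,q \right)} = \frac{j + q}{4 + j}$
$r{\left(w,Q \right)} = Q \left(Q + w\right)$ ($r{\left(w,Q \right)} = \left(Q + w\right) Q = Q \left(Q + w\right)$)
$f{\left(U,K \right)} = -86$ ($f{\left(U,K \right)} = -59 - 27 = -86$)
$f{\left(o{\left(-9,15 \right)},-69 \right)} - r{\left(111,200 \right)} = -86 - 200 \left(200 + 111\right) = -86 - 200 \cdot 311 = -86 - 62200 = -62286$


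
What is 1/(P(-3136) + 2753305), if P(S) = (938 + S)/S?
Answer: 224/616740477 ≈ 3.6320e-7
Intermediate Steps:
P(S) = (938 + S)/S
1/(P(-3136) + 2753305) = 1/((938 - 3136)/(-3136) + 2753305) = 1/(-1/3136*(-2198) + 2753305) = 1/(157/224 + 2753305) = 1/(616740477/224) = 224/616740477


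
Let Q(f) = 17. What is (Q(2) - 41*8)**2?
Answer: 96721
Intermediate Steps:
(Q(2) - 41*8)**2 = (17 - 41*8)**2 = (17 - 328)**2 = (-311)**2 = 96721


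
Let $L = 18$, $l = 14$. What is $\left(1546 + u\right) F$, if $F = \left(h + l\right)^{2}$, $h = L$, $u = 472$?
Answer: $2066432$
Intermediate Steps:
$h = 18$
$F = 1024$ ($F = \left(18 + 14\right)^{2} = 32^{2} = 1024$)
$\left(1546 + u\right) F = \left(1546 + 472\right) 1024 = 2018 \cdot 1024 = 2066432$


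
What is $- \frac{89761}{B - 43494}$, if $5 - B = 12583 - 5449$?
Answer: $\frac{89761}{50623} \approx 1.7731$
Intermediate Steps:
$B = -7129$ ($B = 5 - \left(12583 - 5449\right) = 5 - 7134 = -7129$)
$- \frac{89761}{B - 43494} = - \frac{89761}{-7129 - 43494} = - \frac{89761}{-50623} = \left(-89761\right) \left(- \frac{1}{50623}\right) = \frac{89761}{50623}$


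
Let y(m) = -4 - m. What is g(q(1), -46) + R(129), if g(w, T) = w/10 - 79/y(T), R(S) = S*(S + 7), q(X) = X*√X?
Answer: 1841933/105 ≈ 17542.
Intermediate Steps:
q(X) = X^(3/2)
R(S) = S*(7 + S)
g(w, T) = -79/(-4 - T) + w/10 (g(w, T) = w/10 - 79/(-4 - T) = -79/(-4 - T) + w/10)
g(q(1), -46) + R(129) = (790 + 1^(3/2)*(4 - 46))/(10*(4 - 46)) + 129*(7 + 129) = (⅒)*(790 + 1*(-42))/(-42) + 129*136 = (⅒)*(-1/42)*(790 - 42) + 17544 = (⅒)*(-1/42)*748 + 17544 = -187/105 + 17544 = 1841933/105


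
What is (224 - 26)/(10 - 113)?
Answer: -198/103 ≈ -1.9223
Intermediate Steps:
(224 - 26)/(10 - 113) = 198/(-103) = 198*(-1/103) = -198/103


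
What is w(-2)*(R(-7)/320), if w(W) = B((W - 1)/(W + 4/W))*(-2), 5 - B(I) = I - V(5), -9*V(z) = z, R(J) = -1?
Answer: 133/5760 ≈ 0.023090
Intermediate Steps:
V(z) = -z/9
B(I) = 40/9 - I (B(I) = 5 - (I - (-1)*5/9) = 5 - (I - 1*(-5/9)) = 5 - (I + 5/9) = 5 - (5/9 + I) = 5 + (-5/9 - I) = 40/9 - I)
w(W) = -80/9 + 2*(-1 + W)/(W + 4/W) (w(W) = (40/9 - (W - 1)/(W + 4/W))*(-2) = (40/9 - (-1 + W)/(W + 4/W))*(-2) = -80/9 + 2*(-1 + W)/(W + 4/W))
w(-2)*(R(-7)/320) = (2*(-160 - 31*(-2)² - 9*(-2))/(9*(4 + (-2)²)))*(-1/320) = (2*(-160 - 31*4 + 18)/(9*(4 + 4)))*(-1*1/320) = ((2/9)*(-160 - 124 + 18)/8)*(-1/320) = ((2/9)*(⅛)*(-266))*(-1/320) = -133/18*(-1/320) = 133/5760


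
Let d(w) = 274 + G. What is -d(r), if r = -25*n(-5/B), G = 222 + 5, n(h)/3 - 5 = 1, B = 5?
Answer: -501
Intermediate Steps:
n(h) = 18 (n(h) = 15 + 3*1 = 15 + 3 = 18)
G = 227
r = -450 (r = -25*18 = -450)
d(w) = 501 (d(w) = 274 + 227 = 501)
-d(r) = -1*501 = -501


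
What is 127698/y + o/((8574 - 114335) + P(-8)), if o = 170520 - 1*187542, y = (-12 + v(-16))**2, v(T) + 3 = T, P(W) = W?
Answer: 13522847904/101644009 ≈ 133.04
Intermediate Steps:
v(T) = -3 + T
y = 961 (y = (-12 + (-3 - 16))**2 = (-12 - 19)**2 = (-31)**2 = 961)
o = -17022 (o = 170520 - 187542 = -17022)
127698/y + o/((8574 - 114335) + P(-8)) = 127698/961 - 17022/((8574 - 114335) - 8) = 127698*(1/961) - 17022/(-105761 - 8) = 127698/961 - 17022/(-105769) = 127698/961 - 17022*(-1/105769) = 127698/961 + 17022/105769 = 13522847904/101644009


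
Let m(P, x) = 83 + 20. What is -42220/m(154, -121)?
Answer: -42220/103 ≈ -409.90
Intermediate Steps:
m(P, x) = 103
-42220/m(154, -121) = -42220/103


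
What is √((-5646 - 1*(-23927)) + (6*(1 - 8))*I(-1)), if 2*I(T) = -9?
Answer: √18470 ≈ 135.90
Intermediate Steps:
I(T) = -9/2 (I(T) = (½)*(-9) = -9/2)
√((-5646 - 1*(-23927)) + (6*(1 - 8))*I(-1)) = √((-5646 - 1*(-23927)) + (6*(1 - 8))*(-9/2)) = √((-5646 + 23927) + (6*(-7))*(-9/2)) = √(18281 - 42*(-9/2)) = √(18281 + 189) = √18470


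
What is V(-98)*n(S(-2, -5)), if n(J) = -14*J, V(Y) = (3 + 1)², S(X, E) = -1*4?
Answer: 896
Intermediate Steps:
S(X, E) = -4
V(Y) = 16 (V(Y) = 4² = 16)
V(-98)*n(S(-2, -5)) = 16*(-14*(-4)) = 16*56 = 896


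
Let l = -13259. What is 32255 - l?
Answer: 45514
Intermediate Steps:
32255 - l = 32255 - 1*(-13259) = 32255 + 13259 = 45514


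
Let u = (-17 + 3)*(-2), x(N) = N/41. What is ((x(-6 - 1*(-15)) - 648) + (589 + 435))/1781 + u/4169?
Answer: 66351413/304424549 ≈ 0.21796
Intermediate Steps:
x(N) = N/41 (x(N) = N*(1/41) = N/41)
u = 28 (u = -14*(-2) = 28)
((x(-6 - 1*(-15)) - 648) + (589 + 435))/1781 + u/4169 = (((-6 - 1*(-15))/41 - 648) + (589 + 435))/1781 + 28/4169 = (((-6 + 15)/41 - 648) + 1024)*(1/1781) + 28*(1/4169) = (((1/41)*9 - 648) + 1024)*(1/1781) + 28/4169 = ((9/41 - 648) + 1024)*(1/1781) + 28/4169 = (-26559/41 + 1024)*(1/1781) + 28/4169 = (15425/41)*(1/1781) + 28/4169 = 15425/73021 + 28/4169 = 66351413/304424549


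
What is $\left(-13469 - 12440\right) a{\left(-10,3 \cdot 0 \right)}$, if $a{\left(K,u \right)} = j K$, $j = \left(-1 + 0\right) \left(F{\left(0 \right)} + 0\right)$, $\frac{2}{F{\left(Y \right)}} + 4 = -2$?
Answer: $\frac{259090}{3} \approx 86363.0$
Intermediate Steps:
$F{\left(Y \right)} = - \frac{1}{3}$ ($F{\left(Y \right)} = \frac{2}{-4 - 2} = \frac{2}{-6} = 2 \left(- \frac{1}{6}\right) = - \frac{1}{3}$)
$j = \frac{1}{3}$ ($j = \left(-1 + 0\right) \left(- \frac{1}{3} + 0\right) = \left(-1\right) \left(- \frac{1}{3}\right) = \frac{1}{3} \approx 0.33333$)
$a{\left(K,u \right)} = \frac{K}{3}$
$\left(-13469 - 12440\right) a{\left(-10,3 \cdot 0 \right)} = \left(-13469 - 12440\right) \frac{1}{3} \left(-10\right) = \left(-25909\right) \left(- \frac{10}{3}\right) = \frac{259090}{3}$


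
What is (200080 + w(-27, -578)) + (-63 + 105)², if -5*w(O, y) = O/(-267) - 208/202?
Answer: 9071886927/44945 ≈ 2.0184e+5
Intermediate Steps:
w(O, y) = 104/505 + O/1335 (w(O, y) = -(O/(-267) - 208/202)/5 = -(O*(-1/267) - 208*1/202)/5 = -(-O/267 - 104/101)/5 = -(-104/101 - O/267)/5 = 104/505 + O/1335)
(200080 + w(-27, -578)) + (-63 + 105)² = (200080 + (104/505 + (1/1335)*(-27))) + (-63 + 105)² = (200080 + (104/505 - 9/445)) + 42² = (200080 + 8347/44945) + 1764 = 8992603947/44945 + 1764 = 9071886927/44945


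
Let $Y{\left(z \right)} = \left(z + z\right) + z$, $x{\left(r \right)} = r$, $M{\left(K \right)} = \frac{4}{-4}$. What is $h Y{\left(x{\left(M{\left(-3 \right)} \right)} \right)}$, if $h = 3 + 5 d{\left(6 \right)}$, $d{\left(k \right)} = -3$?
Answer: $36$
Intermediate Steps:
$M{\left(K \right)} = -1$ ($M{\left(K \right)} = 4 \left(- \frac{1}{4}\right) = -1$)
$Y{\left(z \right)} = 3 z$ ($Y{\left(z \right)} = 2 z + z = 3 z$)
$h = -12$ ($h = 3 + 5 \left(-3\right) = 3 - 15 = -12$)
$h Y{\left(x{\left(M{\left(-3 \right)} \right)} \right)} = - 12 \cdot 3 \left(-1\right) = \left(-12\right) \left(-3\right) = 36$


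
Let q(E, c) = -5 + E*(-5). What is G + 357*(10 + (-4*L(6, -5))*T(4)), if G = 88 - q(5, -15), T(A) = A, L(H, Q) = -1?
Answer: 9400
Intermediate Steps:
q(E, c) = -5 - 5*E
G = 118 (G = 88 - (-5 - 5*5) = 88 - (-5 - 25) = 88 - 1*(-30) = 88 + 30 = 118)
G + 357*(10 + (-4*L(6, -5))*T(4)) = 118 + 357*(10 - 4*(-1)*4) = 118 + 357*(10 + 4*4) = 118 + 357*(10 + 16) = 118 + 357*26 = 118 + 9282 = 9400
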